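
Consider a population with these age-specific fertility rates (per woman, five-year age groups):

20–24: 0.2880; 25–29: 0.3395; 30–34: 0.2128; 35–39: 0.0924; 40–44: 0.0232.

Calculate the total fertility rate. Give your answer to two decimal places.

4.78

Sum of ASFRs = 0.2880 + 0.3395 + 0.2128 + 0.0924 + 0.0232 = 0.9559
TFR = 5 × 0.9559 = 4.7795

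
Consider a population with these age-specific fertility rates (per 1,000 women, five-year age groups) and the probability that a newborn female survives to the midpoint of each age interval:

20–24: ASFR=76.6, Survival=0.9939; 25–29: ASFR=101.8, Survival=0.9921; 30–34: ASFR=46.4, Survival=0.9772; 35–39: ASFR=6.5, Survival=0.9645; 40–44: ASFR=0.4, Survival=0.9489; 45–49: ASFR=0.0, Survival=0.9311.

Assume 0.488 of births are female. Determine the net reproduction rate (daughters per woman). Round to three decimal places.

Proportion female at birth = 0.488.
Survival-weighted fertility by age (5·fₓ·Sₓ):
  20–24: 5 × 76.6/1000 × 0.9939 = 0.38066
  25–29: 5 × 101.8/1000 × 0.9921 = 0.50498
  30–34: 5 × 46.4/1000 × 0.9772 = 0.22671
  35–39: 5 × 6.5/1000 × 0.9645 = 0.03135
  40–44: 5 × 0.4/1000 × 0.9489 = 0.00190
  45–49: 5 × 0.0/1000 × 0.9311 = 0.00000
Sum = 1.14560
NRR = 0.488 × 1.14560 = 0.55905

0.559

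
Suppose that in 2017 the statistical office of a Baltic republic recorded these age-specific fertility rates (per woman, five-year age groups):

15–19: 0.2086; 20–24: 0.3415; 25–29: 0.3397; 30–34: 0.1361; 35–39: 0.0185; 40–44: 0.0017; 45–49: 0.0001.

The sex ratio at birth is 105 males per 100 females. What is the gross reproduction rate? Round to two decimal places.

2.55

Proportion female at birth = 100 / (100 + 105) = 0.48780.
Sum of ASFRs = 0.2086 + 0.3415 + 0.3397 + 0.1361 + 0.0185 + 0.0017 + 0.0001 = 1.0462
TFR = 5 × 1.0462 = 5.231
GRR = 0.48780 × 5.231 = 2.55168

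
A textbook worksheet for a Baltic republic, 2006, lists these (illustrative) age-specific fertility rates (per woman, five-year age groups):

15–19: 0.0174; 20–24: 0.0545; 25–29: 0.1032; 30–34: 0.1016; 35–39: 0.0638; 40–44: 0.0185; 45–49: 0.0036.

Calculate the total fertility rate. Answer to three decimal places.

Sum of ASFRs = 0.0174 + 0.0545 + 0.1032 + 0.1016 + 0.0638 + 0.0185 + 0.0036 = 0.3626
TFR = 5 × 0.3626 = 1.813

1.813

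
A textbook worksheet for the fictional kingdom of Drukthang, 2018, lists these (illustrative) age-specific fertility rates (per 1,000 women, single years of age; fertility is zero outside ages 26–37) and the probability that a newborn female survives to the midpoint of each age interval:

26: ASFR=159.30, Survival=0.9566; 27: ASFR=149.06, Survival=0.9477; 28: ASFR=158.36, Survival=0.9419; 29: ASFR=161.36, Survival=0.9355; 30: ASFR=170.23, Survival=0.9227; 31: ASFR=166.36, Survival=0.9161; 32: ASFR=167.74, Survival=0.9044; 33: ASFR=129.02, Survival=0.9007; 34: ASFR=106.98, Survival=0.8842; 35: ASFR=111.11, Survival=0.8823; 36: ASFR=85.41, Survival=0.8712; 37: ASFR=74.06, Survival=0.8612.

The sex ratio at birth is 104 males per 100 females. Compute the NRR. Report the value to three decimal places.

0.736

Proportion female at birth = 100 / (100 + 104) = 0.49020.
Each age group contributes 1 × ASFR × survival:
  26: 1 × 159.30/1000 × 0.9566 = 0.15239
  27: 1 × 149.06/1000 × 0.9477 = 0.14126
  28: 1 × 158.36/1000 × 0.9419 = 0.14916
  29: 1 × 161.36/1000 × 0.9355 = 0.15095
  30: 1 × 170.23/1000 × 0.9227 = 0.15707
  31: 1 × 166.36/1000 × 0.9161 = 0.15240
  32: 1 × 167.74/1000 × 0.9044 = 0.15170
  33: 1 × 129.02/1000 × 0.9007 = 0.11621
  34: 1 × 106.98/1000 × 0.8842 = 0.09459
  35: 1 × 111.11/1000 × 0.8823 = 0.09803
  36: 1 × 85.41/1000 × 0.8712 = 0.07441
  37: 1 × 74.06/1000 × 0.8612 = 0.06378
Sum = 1.50195
NRR = 0.49020 × 1.50195 = 0.73626
An NRR under 1 implies long-run decline under these rates.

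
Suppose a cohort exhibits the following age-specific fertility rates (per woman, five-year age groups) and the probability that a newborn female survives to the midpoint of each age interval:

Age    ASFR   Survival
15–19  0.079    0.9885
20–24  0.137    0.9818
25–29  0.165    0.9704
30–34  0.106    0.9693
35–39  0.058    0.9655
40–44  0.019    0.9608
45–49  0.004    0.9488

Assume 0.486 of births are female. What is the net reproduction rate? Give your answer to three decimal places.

1.345

Proportion female at birth = 0.486.
Per-age-group product (5 × ASFR × survival probability):
  15–19: 5 × 0.079 × 0.9885 = 0.39046
  20–24: 5 × 0.137 × 0.9818 = 0.67253
  25–29: 5 × 0.165 × 0.9704 = 0.80058
  30–34: 5 × 0.106 × 0.9693 = 0.51373
  35–39: 5 × 0.058 × 0.9655 = 0.28000
  40–44: 5 × 0.019 × 0.9608 = 0.09128
  45–49: 5 × 0.004 × 0.9488 = 0.01898
Sum = 2.76756
NRR = 0.486 × 2.76756 = 1.34503
With NRR above 1 the population is above replacement fertility.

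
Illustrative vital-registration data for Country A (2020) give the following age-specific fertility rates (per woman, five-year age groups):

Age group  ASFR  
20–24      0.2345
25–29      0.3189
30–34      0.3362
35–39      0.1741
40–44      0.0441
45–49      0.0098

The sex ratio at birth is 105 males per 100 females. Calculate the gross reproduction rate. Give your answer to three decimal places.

Proportion female at birth = 100 / (100 + 105) = 0.48780.
Sum of ASFRs = 0.2345 + 0.3189 + 0.3362 + 0.1741 + 0.0441 + 0.0098 = 1.1176
TFR = 5 × 1.1176 = 5.588
GRR = 0.48780 × 5.588 = 2.72583

2.726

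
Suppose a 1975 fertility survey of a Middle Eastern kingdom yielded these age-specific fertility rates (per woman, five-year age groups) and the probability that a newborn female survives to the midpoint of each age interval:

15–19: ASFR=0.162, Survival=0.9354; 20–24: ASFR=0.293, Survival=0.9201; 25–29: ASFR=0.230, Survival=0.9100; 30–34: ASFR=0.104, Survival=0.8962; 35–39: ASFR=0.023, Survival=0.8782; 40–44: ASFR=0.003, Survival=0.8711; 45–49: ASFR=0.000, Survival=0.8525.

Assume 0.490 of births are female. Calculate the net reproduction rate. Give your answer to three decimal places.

Proportion female at birth = 0.490.
Per-age-group product (5 × ASFR × survival probability):
  15–19: 5 × 0.162 × 0.9354 = 0.75767
  20–24: 5 × 0.293 × 0.9201 = 1.34795
  25–29: 5 × 0.230 × 0.9100 = 1.04650
  30–34: 5 × 0.104 × 0.8962 = 0.46602
  35–39: 5 × 0.023 × 0.8782 = 0.10099
  40–44: 5 × 0.003 × 0.8711 = 0.01307
  45–49: 5 × 0.000 × 0.8525 = 0.00000
Sum = 3.73220
NRR = 0.490 × 3.73220 = 1.82878
NRR > 1, so each generation more than replaces itself.

1.829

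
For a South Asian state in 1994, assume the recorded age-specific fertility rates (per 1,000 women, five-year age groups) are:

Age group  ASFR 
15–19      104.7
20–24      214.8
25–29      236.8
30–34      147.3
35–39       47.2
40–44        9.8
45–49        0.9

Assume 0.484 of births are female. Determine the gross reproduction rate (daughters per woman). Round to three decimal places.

1.843

Proportion female at birth = 0.484.
Sum of ASFRs = 104.7 + 214.8 + 236.8 + 147.3 + 47.2 + 9.8 + 0.9 = 761.5
TFR = 5 × 761.5 / 1000 = 3.8075
GRR = 0.484 × 3.8075 = 1.84283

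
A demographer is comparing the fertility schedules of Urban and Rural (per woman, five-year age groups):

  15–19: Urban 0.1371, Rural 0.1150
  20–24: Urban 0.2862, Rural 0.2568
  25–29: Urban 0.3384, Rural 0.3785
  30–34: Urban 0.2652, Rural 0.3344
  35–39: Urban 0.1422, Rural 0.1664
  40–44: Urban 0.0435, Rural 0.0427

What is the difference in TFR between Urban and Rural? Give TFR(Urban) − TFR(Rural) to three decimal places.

Urban:
  Sum of ASFRs = 0.1371 + 0.2862 + 0.3384 + 0.2652 + 0.1422 + 0.0435 = 1.2126
  TFR = 5 × 1.2126 = 6.063
Rural:
  Sum of ASFRs = 0.1150 + 0.2568 + 0.3785 + 0.3344 + 0.1664 + 0.0427 = 1.2938
  TFR = 5 × 1.2938 = 6.469
Difference = 6.063 − 6.469 = -0.406

-0.406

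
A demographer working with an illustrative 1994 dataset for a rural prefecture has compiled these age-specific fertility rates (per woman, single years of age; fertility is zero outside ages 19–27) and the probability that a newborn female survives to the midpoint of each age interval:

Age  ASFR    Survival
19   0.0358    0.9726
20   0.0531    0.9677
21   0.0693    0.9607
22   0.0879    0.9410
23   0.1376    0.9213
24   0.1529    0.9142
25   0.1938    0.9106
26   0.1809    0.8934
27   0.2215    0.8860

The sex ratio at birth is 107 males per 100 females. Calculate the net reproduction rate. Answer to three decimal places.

Proportion female at birth = 100 / (100 + 107) = 0.48309.
Weighting each age-specific rate by interval width and survival:
  19: 1 × 0.0358 × 0.9726 = 0.03482
  20: 1 × 0.0531 × 0.9677 = 0.05138
  21: 1 × 0.0693 × 0.9607 = 0.06658
  22: 1 × 0.0879 × 0.9410 = 0.08271
  23: 1 × 0.1376 × 0.9213 = 0.12677
  24: 1 × 0.1529 × 0.9142 = 0.13978
  25: 1 × 0.1938 × 0.9106 = 0.17647
  26: 1 × 0.1809 × 0.8934 = 0.16162
  27: 1 × 0.2215 × 0.8860 = 0.19625
Sum = 1.03638
NRR = 0.48309 × 1.03638 = 0.50066
With NRR below 1 the population is below replacement fertility.

0.501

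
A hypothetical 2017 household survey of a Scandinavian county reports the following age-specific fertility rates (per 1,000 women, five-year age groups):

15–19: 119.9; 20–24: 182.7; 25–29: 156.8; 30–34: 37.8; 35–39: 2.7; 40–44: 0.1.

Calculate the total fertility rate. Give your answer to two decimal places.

2.50

Sum of ASFRs = 119.9 + 182.7 + 156.8 + 37.8 + 2.7 + 0.1 = 500.0
TFR = 5 × 500.0 / 1000 = 2.5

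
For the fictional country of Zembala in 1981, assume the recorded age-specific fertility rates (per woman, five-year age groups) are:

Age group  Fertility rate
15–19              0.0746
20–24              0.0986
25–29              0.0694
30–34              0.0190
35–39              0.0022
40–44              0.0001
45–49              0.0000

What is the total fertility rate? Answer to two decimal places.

Sum of ASFRs = 0.0746 + 0.0986 + 0.0694 + 0.0190 + 0.0022 + 0.0001 + 0.0000 = 0.2639
TFR = 5 × 0.2639 = 1.3195

1.32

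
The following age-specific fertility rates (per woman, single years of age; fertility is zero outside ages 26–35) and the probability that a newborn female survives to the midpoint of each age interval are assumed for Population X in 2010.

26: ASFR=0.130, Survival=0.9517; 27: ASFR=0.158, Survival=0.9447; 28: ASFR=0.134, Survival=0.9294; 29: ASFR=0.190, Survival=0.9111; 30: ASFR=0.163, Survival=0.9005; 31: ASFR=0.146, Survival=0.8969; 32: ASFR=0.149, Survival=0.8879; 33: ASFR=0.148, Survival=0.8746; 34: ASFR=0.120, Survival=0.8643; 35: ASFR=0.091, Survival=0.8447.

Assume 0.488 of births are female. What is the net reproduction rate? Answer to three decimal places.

Proportion female at birth = 0.488.
Per-age-group product (1 × ASFR × survival probability):
  26: 1 × 0.130 × 0.9517 = 0.12372
  27: 1 × 0.158 × 0.9447 = 0.14926
  28: 1 × 0.134 × 0.9294 = 0.12454
  29: 1 × 0.190 × 0.9111 = 0.17311
  30: 1 × 0.163 × 0.9005 = 0.14678
  31: 1 × 0.146 × 0.8969 = 0.13095
  32: 1 × 0.149 × 0.8879 = 0.13230
  33: 1 × 0.148 × 0.8746 = 0.12944
  34: 1 × 0.120 × 0.8643 = 0.10372
  35: 1 × 0.091 × 0.8447 = 0.07687
Sum = 1.29069
NRR = 0.488 × 1.29069 = 0.62986
With NRR below 1 the population is below replacement fertility.

0.630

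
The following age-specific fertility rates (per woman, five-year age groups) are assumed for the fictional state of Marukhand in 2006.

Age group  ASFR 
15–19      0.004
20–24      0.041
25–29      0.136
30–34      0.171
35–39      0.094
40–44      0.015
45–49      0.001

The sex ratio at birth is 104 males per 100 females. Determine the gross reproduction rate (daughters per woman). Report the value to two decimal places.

1.13

Proportion female at birth = 100 / (100 + 104) = 0.49020.
Sum of ASFRs = 0.004 + 0.041 + 0.136 + 0.171 + 0.094 + 0.015 + 0.001 = 0.462
TFR = 5 × 0.462 = 2.31
GRR = 0.49020 × 2.31 = 1.13236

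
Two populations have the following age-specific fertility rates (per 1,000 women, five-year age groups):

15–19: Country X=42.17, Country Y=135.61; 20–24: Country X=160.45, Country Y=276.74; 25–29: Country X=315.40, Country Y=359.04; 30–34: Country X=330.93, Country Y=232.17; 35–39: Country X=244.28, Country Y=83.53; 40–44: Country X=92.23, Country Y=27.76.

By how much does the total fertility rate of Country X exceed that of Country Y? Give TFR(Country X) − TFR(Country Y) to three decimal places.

Country X:
  Sum of ASFRs = 42.17 + 160.45 + 315.40 + 330.93 + 244.28 + 92.23 = 1185.46
  TFR = 5 × 1185.46 / 1000 = 5.9273
Country Y:
  Sum of ASFRs = 135.61 + 276.74 + 359.04 + 232.17 + 83.53 + 27.76 = 1114.85
  TFR = 5 × 1114.85 / 1000 = 5.57425
Difference = 5.9273 − 5.57425 = 0.35305

0.353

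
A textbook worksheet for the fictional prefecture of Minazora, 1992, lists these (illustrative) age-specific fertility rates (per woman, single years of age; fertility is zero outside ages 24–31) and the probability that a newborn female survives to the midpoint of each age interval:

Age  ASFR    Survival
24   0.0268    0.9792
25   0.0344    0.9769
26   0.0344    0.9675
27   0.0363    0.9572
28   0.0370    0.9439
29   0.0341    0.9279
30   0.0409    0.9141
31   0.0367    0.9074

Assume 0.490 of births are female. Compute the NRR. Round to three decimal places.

0.130

Proportion female at birth = 0.490.
Each age group contributes 1 × ASFR × survival:
  24: 1 × 0.0268 × 0.9792 = 0.02624
  25: 1 × 0.0344 × 0.9769 = 0.03361
  26: 1 × 0.0344 × 0.9675 = 0.03328
  27: 1 × 0.0363 × 0.9572 = 0.03475
  28: 1 × 0.0370 × 0.9439 = 0.03492
  29: 1 × 0.0341 × 0.9279 = 0.03164
  30: 1 × 0.0409 × 0.9141 = 0.03739
  31: 1 × 0.0367 × 0.9074 = 0.03330
Sum = 0.26513
NRR = 0.490 × 0.26513 = 0.12991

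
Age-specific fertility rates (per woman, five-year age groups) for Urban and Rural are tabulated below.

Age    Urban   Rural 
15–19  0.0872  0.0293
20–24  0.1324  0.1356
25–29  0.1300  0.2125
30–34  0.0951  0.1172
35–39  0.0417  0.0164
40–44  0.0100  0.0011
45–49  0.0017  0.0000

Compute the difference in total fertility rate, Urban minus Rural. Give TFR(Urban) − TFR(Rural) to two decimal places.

-0.07

Urban:
  Sum of ASFRs = 0.0872 + 0.1324 + 0.1300 + 0.0951 + 0.0417 + 0.0100 + 0.0017 = 0.4981
  TFR = 5 × 0.4981 = 2.4905
Rural:
  Sum of ASFRs = 0.0293 + 0.1356 + 0.2125 + 0.1172 + 0.0164 + 0.0011 + 0.0000 = 0.5121
  TFR = 5 × 0.5121 = 2.5605
Difference = 2.4905 − 2.5605 = -0.07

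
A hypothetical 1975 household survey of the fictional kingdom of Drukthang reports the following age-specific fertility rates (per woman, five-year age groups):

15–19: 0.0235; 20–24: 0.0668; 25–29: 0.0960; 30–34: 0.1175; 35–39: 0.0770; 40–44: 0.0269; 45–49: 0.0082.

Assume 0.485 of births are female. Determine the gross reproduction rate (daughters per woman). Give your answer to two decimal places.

Proportion female at birth = 0.485.
Sum of ASFRs = 0.0235 + 0.0668 + 0.0960 + 0.1175 + 0.0770 + 0.0269 + 0.0082 = 0.4159
TFR = 5 × 0.4159 = 2.0795
GRR = 0.485 × 2.0795 = 1.00856

1.01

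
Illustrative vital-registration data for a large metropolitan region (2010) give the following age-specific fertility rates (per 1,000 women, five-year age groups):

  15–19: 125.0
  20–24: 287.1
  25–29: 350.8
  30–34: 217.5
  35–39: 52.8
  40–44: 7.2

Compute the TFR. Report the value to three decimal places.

Sum of ASFRs = 125.0 + 287.1 + 350.8 + 217.5 + 52.8 + 7.2 = 1040.4
TFR = 5 × 1040.4 / 1000 = 5.202

5.202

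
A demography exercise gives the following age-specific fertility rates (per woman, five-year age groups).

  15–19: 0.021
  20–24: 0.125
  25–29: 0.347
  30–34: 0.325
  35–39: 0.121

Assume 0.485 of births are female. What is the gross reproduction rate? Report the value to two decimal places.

Proportion female at birth = 0.485.
Sum of ASFRs = 0.021 + 0.125 + 0.347 + 0.325 + 0.121 = 0.939
TFR = 5 × 0.939 = 4.695
GRR = 0.485 × 4.695 = 2.27708

2.28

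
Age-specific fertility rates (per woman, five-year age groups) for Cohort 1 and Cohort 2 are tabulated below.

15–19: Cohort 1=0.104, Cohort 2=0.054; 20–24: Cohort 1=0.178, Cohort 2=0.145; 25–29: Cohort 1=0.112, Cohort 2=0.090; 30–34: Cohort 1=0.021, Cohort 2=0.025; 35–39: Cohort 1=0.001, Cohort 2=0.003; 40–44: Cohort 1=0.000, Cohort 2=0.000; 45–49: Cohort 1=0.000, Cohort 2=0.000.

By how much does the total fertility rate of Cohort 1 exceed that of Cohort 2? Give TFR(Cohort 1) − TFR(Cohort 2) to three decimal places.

0.495

Cohort 1:
  Sum of ASFRs = 0.104 + 0.178 + 0.112 + 0.021 + 0.001 + 0.000 + 0.000 = 0.416
  TFR = 5 × 0.416 = 2.08
Cohort 2:
  Sum of ASFRs = 0.054 + 0.145 + 0.090 + 0.025 + 0.003 + 0.000 + 0.000 = 0.317
  TFR = 5 × 0.317 = 1.585
Difference = 2.08 − 1.585 = 0.495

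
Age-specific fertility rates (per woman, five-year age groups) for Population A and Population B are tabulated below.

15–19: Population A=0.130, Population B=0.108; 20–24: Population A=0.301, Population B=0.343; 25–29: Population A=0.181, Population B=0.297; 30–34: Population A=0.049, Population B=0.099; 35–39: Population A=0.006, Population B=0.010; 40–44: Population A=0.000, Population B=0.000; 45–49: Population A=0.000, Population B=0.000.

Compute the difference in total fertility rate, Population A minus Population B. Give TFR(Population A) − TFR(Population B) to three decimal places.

Population A:
  Sum of ASFRs = 0.130 + 0.301 + 0.181 + 0.049 + 0.006 + 0.000 + 0.000 = 0.667
  TFR = 5 × 0.667 = 3.335
Population B:
  Sum of ASFRs = 0.108 + 0.343 + 0.297 + 0.099 + 0.010 + 0.000 + 0.000 = 0.857
  TFR = 5 × 0.857 = 4.285
Difference = 3.335 − 4.285 = -0.95

-0.950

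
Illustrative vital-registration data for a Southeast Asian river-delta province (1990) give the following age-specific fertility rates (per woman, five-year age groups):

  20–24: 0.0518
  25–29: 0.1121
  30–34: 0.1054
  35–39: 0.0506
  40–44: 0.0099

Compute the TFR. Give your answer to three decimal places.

1.649

Sum of ASFRs = 0.0518 + 0.1121 + 0.1054 + 0.0506 + 0.0099 = 0.3298
TFR = 5 × 0.3298 = 1.649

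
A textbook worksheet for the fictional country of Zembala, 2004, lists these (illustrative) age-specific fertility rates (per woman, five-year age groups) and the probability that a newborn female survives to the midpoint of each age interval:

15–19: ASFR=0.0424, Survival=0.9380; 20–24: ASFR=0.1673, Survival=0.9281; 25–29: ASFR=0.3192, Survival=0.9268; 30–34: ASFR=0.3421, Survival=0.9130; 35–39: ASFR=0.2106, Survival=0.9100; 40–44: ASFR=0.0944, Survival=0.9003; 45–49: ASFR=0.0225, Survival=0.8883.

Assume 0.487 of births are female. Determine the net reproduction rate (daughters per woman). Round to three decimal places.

2.678

Proportion female at birth = 0.487.
Weighting each age-specific rate by interval width and survival:
  15–19: 5 × 0.0424 × 0.9380 = 0.19886
  20–24: 5 × 0.1673 × 0.9281 = 0.77636
  25–29: 5 × 0.3192 × 0.9268 = 1.47917
  30–34: 5 × 0.3421 × 0.9130 = 1.56169
  35–39: 5 × 0.2106 × 0.9100 = 0.95823
  40–44: 5 × 0.0944 × 0.9003 = 0.42494
  45–49: 5 × 0.0225 × 0.8883 = 0.09993
Sum = 5.49918
NRR = 0.487 × 5.49918 = 2.67810
An NRR exceeding 1 indicates intrinsic growth under these rates.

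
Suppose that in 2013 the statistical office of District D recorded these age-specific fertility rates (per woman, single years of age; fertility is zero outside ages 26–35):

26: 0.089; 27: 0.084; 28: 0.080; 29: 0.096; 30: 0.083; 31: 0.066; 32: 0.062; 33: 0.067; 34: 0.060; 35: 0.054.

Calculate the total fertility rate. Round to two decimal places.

0.74

Sum of ASFRs = 0.089 + 0.084 + 0.080 + 0.096 + 0.083 + 0.066 + 0.062 + 0.067 + 0.060 + 0.054 = 0.741
TFR = 0.741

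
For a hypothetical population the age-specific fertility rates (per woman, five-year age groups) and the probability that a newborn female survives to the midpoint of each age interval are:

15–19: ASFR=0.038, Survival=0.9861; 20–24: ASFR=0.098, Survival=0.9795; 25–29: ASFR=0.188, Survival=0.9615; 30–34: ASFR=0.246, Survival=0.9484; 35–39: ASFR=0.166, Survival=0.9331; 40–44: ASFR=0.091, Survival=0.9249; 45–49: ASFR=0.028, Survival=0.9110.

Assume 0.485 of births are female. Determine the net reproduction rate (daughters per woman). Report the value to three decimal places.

1.969

Proportion female at birth = 0.485.
Survival-weighted fertility by age (5·fₓ·Sₓ):
  15–19: 5 × 0.038 × 0.9861 = 0.18736
  20–24: 5 × 0.098 × 0.9795 = 0.47996
  25–29: 5 × 0.188 × 0.9615 = 0.90381
  30–34: 5 × 0.246 × 0.9484 = 1.16653
  35–39: 5 × 0.166 × 0.9331 = 0.77447
  40–44: 5 × 0.091 × 0.9249 = 0.42083
  45–49: 5 × 0.028 × 0.9110 = 0.12754
Sum = 4.06050
NRR = 0.485 × 4.06050 = 1.96934
NRR > 1, so each generation more than replaces itself.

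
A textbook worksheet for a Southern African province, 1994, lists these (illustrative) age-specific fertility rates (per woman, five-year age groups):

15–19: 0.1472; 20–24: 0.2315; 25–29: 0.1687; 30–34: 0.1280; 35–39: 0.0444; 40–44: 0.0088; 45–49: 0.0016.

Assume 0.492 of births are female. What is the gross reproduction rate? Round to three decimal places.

Proportion female at birth = 0.492.
Sum of ASFRs = 0.1472 + 0.2315 + 0.1687 + 0.1280 + 0.0444 + 0.0088 + 0.0016 = 0.7302
TFR = 5 × 0.7302 = 3.651
GRR = 0.492 × 3.651 = 1.79629

1.796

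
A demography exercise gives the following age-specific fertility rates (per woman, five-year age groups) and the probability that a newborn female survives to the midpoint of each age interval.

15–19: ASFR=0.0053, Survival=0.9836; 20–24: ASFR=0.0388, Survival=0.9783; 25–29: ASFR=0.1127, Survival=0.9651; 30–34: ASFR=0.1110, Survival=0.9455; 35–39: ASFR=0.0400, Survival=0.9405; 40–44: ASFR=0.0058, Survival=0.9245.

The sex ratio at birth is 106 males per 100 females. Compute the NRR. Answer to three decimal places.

Proportion female at birth = 100 / (100 + 106) = 0.48544.
Each age group contributes 5 × ASFR × survival:
  15–19: 5 × 0.0053 × 0.9836 = 0.02607
  20–24: 5 × 0.0388 × 0.9783 = 0.18979
  25–29: 5 × 0.1127 × 0.9651 = 0.54383
  30–34: 5 × 0.1110 × 0.9455 = 0.52475
  35–39: 5 × 0.0400 × 0.9405 = 0.18810
  40–44: 5 × 0.0058 × 0.9245 = 0.02681
Sum = 1.49935
NRR = 0.48544 × 1.49935 = 0.72784

0.728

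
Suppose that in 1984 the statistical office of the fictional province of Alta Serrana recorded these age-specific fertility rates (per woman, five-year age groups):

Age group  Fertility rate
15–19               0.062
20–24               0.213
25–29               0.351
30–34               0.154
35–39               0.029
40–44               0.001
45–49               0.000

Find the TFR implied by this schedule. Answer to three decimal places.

4.050

Sum of ASFRs = 0.062 + 0.213 + 0.351 + 0.154 + 0.029 + 0.001 + 0.000 = 0.810
TFR = 5 × 0.810 = 4.05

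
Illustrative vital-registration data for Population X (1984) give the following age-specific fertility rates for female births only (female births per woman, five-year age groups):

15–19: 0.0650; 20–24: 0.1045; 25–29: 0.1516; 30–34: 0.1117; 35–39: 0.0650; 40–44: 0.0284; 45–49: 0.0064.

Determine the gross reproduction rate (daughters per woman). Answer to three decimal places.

2.663

Sum of female ASFRs = 0.0650 + 0.1045 + 0.1516 + 0.1117 + 0.0650 + 0.0284 + 0.0064 = 0.5326
GRR = 5 × 0.5326 = 2.663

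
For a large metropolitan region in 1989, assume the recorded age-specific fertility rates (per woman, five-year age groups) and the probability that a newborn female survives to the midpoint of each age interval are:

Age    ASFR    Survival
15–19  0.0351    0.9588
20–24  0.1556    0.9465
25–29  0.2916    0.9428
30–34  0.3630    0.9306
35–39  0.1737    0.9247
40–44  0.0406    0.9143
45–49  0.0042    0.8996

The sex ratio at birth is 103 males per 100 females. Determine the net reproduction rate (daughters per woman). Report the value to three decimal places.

Proportion female at birth = 100 / (100 + 103) = 0.49261.
Each age group contributes 5 × ASFR × survival:
  15–19: 5 × 0.0351 × 0.9588 = 0.16827
  20–24: 5 × 0.1556 × 0.9465 = 0.73638
  25–29: 5 × 0.2916 × 0.9428 = 1.37460
  30–34: 5 × 0.3630 × 0.9306 = 1.68904
  35–39: 5 × 0.1737 × 0.9247 = 0.80310
  40–44: 5 × 0.0406 × 0.9143 = 0.18560
  45–49: 5 × 0.0042 × 0.8996 = 0.01889
Sum = 4.97588
NRR = 0.49261 × 4.97588 = 2.45117

2.451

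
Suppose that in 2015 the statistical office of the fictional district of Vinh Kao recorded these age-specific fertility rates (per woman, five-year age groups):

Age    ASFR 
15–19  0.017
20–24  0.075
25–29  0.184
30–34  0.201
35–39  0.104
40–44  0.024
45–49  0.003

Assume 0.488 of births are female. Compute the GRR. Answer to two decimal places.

Proportion female at birth = 0.488.
Sum of ASFRs = 0.017 + 0.075 + 0.184 + 0.201 + 0.104 + 0.024 + 0.003 = 0.608
TFR = 5 × 0.608 = 3.04
GRR = 0.488 × 3.04 = 1.48352

1.48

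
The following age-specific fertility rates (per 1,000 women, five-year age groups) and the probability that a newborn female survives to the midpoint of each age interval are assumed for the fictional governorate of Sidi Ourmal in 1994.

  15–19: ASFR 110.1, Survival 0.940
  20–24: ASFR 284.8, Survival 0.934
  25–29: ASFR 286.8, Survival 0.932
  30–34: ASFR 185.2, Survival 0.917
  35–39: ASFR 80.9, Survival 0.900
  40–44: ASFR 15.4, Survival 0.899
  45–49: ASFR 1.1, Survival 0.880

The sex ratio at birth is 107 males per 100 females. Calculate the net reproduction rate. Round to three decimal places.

2.160

Proportion female at birth = 100 / (100 + 107) = 0.48309.
Survival-weighted fertility by age (5·fₓ·Sₓ):
  15–19: 5 × 110.1/1000 × 0.940 = 0.51747
  20–24: 5 × 284.8/1000 × 0.934 = 1.33002
  25–29: 5 × 286.8/1000 × 0.932 = 1.33649
  30–34: 5 × 185.2/1000 × 0.917 = 0.84914
  35–39: 5 × 80.9/1000 × 0.900 = 0.36405
  40–44: 5 × 15.4/1000 × 0.899 = 0.06922
  45–49: 5 × 1.1/1000 × 0.880 = 0.00484
Sum = 4.47123
NRR = 0.48309 × 4.47123 = 2.16001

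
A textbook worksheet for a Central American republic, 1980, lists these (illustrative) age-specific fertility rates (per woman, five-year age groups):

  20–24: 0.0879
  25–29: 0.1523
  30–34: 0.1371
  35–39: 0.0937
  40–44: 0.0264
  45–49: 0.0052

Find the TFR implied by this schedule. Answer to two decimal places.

2.51

Sum of ASFRs = 0.0879 + 0.1523 + 0.1371 + 0.0937 + 0.0264 + 0.0052 = 0.5026
TFR = 5 × 0.5026 = 2.513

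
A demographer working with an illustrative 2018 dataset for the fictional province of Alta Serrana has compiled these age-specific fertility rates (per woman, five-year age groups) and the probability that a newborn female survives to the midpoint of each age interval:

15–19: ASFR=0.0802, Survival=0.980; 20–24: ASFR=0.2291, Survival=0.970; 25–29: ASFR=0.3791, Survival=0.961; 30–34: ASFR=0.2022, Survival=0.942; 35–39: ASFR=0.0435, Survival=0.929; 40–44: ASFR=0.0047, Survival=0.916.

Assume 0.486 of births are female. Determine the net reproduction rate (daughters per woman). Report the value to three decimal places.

2.188

Proportion female at birth = 0.486.
Per-age-group product (5 × ASFR × survival probability):
  15–19: 5 × 0.0802 × 0.980 = 0.39298
  20–24: 5 × 0.2291 × 0.970 = 1.11114
  25–29: 5 × 0.3791 × 0.961 = 1.82158
  30–34: 5 × 0.2022 × 0.942 = 0.95236
  35–39: 5 × 0.0435 × 0.929 = 0.20206
  40–44: 5 × 0.0047 × 0.916 = 0.02153
Sum = 4.50165
NRR = 0.486 × 4.50165 = 2.18780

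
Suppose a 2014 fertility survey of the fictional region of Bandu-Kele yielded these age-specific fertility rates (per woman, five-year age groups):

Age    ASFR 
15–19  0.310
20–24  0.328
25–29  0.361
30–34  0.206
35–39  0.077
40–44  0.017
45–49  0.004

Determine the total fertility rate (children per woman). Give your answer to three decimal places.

Sum of ASFRs = 0.310 + 0.328 + 0.361 + 0.206 + 0.077 + 0.017 + 0.004 = 1.303
TFR = 5 × 1.303 = 6.515

6.515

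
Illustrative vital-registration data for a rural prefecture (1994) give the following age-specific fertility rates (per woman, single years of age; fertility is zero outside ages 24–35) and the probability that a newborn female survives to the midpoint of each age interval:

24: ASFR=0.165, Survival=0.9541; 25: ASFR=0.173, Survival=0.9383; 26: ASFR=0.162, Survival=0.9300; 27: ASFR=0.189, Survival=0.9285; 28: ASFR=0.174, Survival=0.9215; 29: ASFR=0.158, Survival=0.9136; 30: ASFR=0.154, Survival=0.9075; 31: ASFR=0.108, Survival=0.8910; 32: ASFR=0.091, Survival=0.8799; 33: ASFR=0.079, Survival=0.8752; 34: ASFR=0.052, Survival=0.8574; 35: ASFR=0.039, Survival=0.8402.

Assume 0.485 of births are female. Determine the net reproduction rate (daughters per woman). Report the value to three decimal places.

Proportion female at birth = 0.485.
Weighting each age-specific rate by interval width and survival:
  24: 1 × 0.165 × 0.9541 = 0.15743
  25: 1 × 0.173 × 0.9383 = 0.16233
  26: 1 × 0.162 × 0.9300 = 0.15066
  27: 1 × 0.189 × 0.9285 = 0.17549
  28: 1 × 0.174 × 0.9215 = 0.16034
  29: 1 × 0.158 × 0.9136 = 0.14435
  30: 1 × 0.154 × 0.9075 = 0.13976
  31: 1 × 0.108 × 0.8910 = 0.09623
  32: 1 × 0.091 × 0.8799 = 0.08007
  33: 1 × 0.079 × 0.8752 = 0.06914
  34: 1 × 0.052 × 0.8574 = 0.04458
  35: 1 × 0.039 × 0.8402 = 0.03277
Sum = 1.41315
NRR = 0.485 × 1.41315 = 0.68538

0.685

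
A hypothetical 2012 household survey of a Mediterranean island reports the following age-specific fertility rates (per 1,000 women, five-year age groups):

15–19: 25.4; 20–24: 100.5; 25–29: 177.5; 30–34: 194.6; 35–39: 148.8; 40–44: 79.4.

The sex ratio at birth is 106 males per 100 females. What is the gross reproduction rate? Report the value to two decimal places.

1.76

Proportion female at birth = 100 / (100 + 106) = 0.48544.
Sum of ASFRs = 25.4 + 100.5 + 177.5 + 194.6 + 148.8 + 79.4 = 726.2
TFR = 5 × 726.2 / 1000 = 3.631
GRR = 0.48544 × 3.631 = 1.76263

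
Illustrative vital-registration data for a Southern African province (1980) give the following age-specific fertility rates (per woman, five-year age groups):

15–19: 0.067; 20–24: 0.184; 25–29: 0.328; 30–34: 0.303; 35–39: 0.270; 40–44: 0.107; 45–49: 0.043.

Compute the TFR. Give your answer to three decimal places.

Sum of ASFRs = 0.067 + 0.184 + 0.328 + 0.303 + 0.270 + 0.107 + 0.043 = 1.302
TFR = 5 × 1.302 = 6.51

6.510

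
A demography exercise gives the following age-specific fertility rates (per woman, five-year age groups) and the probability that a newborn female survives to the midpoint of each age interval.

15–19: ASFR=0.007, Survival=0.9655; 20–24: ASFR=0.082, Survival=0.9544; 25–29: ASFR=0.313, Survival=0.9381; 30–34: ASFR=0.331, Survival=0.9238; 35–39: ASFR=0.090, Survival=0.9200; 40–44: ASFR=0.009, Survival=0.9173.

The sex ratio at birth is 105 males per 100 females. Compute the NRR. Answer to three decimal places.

1.891

Proportion female at birth = 100 / (100 + 105) = 0.48780.
Per-age-group product (5 × ASFR × survival probability):
  15–19: 5 × 0.007 × 0.9655 = 0.03379
  20–24: 5 × 0.082 × 0.9544 = 0.39130
  25–29: 5 × 0.313 × 0.9381 = 1.46813
  30–34: 5 × 0.331 × 0.9238 = 1.52889
  35–39: 5 × 0.090 × 0.9200 = 0.41400
  40–44: 5 × 0.009 × 0.9173 = 0.04128
Sum = 3.87739
NRR = 0.48780 × 3.87739 = 1.89139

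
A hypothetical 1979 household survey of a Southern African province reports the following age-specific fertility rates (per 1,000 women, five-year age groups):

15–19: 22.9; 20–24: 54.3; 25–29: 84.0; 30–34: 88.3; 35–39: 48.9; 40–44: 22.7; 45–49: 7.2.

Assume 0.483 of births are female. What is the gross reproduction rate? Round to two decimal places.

0.79

Proportion female at birth = 0.483.
Sum of ASFRs = 22.9 + 54.3 + 84.0 + 88.3 + 48.9 + 22.7 + 7.2 = 328.3
TFR = 5 × 328.3 / 1000 = 1.6415
GRR = 0.483 × 1.6415 = 0.79284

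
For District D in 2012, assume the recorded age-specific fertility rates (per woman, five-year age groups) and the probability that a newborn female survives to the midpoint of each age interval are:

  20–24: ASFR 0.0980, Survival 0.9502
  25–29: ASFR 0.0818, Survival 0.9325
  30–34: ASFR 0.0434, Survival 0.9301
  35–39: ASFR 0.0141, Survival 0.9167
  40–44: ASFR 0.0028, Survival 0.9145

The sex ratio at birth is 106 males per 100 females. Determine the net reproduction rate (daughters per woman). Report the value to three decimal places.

Proportion female at birth = 100 / (100 + 106) = 0.48544.
Survival-weighted fertility by age (5·fₓ·Sₓ):
  20–24: 5 × 0.0980 × 0.9502 = 0.46560
  25–29: 5 × 0.0818 × 0.9325 = 0.38139
  30–34: 5 × 0.0434 × 0.9301 = 0.20183
  35–39: 5 × 0.0141 × 0.9167 = 0.06463
  40–44: 5 × 0.0028 × 0.9145 = 0.01280
Sum = 1.12625
NRR = 0.48544 × 1.12625 = 0.54673
With NRR below 1 the population is below replacement fertility.

0.547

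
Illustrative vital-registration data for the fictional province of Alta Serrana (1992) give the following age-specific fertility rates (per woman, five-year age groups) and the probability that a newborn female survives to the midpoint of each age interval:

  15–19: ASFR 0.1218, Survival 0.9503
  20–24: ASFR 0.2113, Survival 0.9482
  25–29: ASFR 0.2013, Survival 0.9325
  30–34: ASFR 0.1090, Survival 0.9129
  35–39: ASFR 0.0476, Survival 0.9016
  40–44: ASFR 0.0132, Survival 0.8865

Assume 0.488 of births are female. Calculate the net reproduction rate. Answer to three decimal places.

Proportion female at birth = 0.488.
Per-age-group product (5 × ASFR × survival probability):
  15–19: 5 × 0.1218 × 0.9503 = 0.57873
  20–24: 5 × 0.2113 × 0.9482 = 1.00177
  25–29: 5 × 0.2013 × 0.9325 = 0.93856
  30–34: 5 × 0.1090 × 0.9129 = 0.49753
  35–39: 5 × 0.0476 × 0.9016 = 0.21458
  40–44: 5 × 0.0132 × 0.8865 = 0.05851
Sum = 3.28968
NRR = 0.488 × 3.28968 = 1.60536
NRR > 1, so each generation more than replaces itself.

1.605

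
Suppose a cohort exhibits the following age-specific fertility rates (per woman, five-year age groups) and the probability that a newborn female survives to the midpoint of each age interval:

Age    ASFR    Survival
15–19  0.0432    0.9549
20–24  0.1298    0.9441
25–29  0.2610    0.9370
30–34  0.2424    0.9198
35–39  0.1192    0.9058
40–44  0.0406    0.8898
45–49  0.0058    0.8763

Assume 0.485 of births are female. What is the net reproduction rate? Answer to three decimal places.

1.893

Proportion female at birth = 0.485.
Per-age-group product (5 × ASFR × survival probability):
  15–19: 5 × 0.0432 × 0.9549 = 0.20626
  20–24: 5 × 0.1298 × 0.9441 = 0.61272
  25–29: 5 × 0.2610 × 0.9370 = 1.22279
  30–34: 5 × 0.2424 × 0.9198 = 1.11480
  35–39: 5 × 0.1192 × 0.9058 = 0.53986
  40–44: 5 × 0.0406 × 0.8898 = 0.18063
  45–49: 5 × 0.0058 × 0.8763 = 0.02541
Sum = 3.90247
NRR = 0.485 × 3.90247 = 1.89270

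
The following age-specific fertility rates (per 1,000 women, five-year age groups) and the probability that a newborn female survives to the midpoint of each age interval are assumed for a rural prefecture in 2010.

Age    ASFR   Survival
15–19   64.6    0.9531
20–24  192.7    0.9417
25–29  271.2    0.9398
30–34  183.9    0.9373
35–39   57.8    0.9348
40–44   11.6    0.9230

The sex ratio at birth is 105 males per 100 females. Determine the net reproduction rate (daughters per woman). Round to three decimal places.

1.793

Proportion female at birth = 100 / (100 + 105) = 0.48780.
Weighting each age-specific rate by interval width and survival:
  15–19: 5 × 64.6/1000 × 0.9531 = 0.30785
  20–24: 5 × 192.7/1000 × 0.9417 = 0.90733
  25–29: 5 × 271.2/1000 × 0.9398 = 1.27437
  30–34: 5 × 183.9/1000 × 0.9373 = 0.86185
  35–39: 5 × 57.8/1000 × 0.9348 = 0.27016
  40–44: 5 × 11.6/1000 × 0.9230 = 0.05353
Sum = 3.67509
NRR = 0.48780 × 3.67509 = 1.79271
An NRR exceeding 1 indicates intrinsic growth under these rates.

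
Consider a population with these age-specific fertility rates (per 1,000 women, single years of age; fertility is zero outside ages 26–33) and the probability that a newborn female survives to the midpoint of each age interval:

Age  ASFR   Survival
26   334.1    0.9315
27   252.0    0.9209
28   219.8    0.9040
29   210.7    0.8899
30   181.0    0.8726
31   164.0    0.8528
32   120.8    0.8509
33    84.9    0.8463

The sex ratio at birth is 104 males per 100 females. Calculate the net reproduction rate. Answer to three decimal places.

0.687

Proportion female at birth = 100 / (100 + 104) = 0.49020.
Per-age-group product (1 × ASFR × survival probability):
  26: 1 × 334.1/1000 × 0.9315 = 0.31121
  27: 1 × 252.0/1000 × 0.9209 = 0.23207
  28: 1 × 219.8/1000 × 0.9040 = 0.19870
  29: 1 × 210.7/1000 × 0.8899 = 0.18750
  30: 1 × 181.0/1000 × 0.8726 = 0.15794
  31: 1 × 164.0/1000 × 0.8528 = 0.13986
  32: 1 × 120.8/1000 × 0.8509 = 0.10279
  33: 1 × 84.9/1000 × 0.8463 = 0.07185
Sum = 1.40192
NRR = 0.49020 × 1.40192 = 0.68722
An NRR under 1 implies long-run decline under these rates.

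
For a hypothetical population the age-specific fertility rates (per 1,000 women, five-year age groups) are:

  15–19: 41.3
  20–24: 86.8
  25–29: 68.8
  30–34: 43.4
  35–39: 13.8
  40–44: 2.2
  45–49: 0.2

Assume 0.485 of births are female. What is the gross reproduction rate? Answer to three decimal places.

Proportion female at birth = 0.485.
Sum of ASFRs = 41.3 + 86.8 + 68.8 + 43.4 + 13.8 + 2.2 + 0.2 = 256.5
TFR = 5 × 256.5 / 1000 = 1.2825
GRR = 0.485 × 1.2825 = 0.62201

0.622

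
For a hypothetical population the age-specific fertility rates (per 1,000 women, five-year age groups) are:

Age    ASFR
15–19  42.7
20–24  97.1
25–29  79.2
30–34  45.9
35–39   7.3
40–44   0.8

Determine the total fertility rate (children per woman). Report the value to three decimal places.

1.365

Sum of ASFRs = 42.7 + 97.1 + 79.2 + 45.9 + 7.3 + 0.8 = 273.0
TFR = 5 × 273.0 / 1000 = 1.365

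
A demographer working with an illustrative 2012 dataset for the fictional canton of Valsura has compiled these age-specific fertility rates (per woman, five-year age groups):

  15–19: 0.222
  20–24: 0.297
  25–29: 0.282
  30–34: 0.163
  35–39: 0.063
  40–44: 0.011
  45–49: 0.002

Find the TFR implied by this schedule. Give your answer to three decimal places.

5.200

Sum of ASFRs = 0.222 + 0.297 + 0.282 + 0.163 + 0.063 + 0.011 + 0.002 = 1.040
TFR = 5 × 1.040 = 5.2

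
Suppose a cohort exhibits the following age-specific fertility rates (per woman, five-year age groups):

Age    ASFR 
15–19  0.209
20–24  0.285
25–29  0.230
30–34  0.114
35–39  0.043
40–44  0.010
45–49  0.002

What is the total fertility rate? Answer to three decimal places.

Sum of ASFRs = 0.209 + 0.285 + 0.230 + 0.114 + 0.043 + 0.010 + 0.002 = 0.893
TFR = 5 × 0.893 = 4.465

4.465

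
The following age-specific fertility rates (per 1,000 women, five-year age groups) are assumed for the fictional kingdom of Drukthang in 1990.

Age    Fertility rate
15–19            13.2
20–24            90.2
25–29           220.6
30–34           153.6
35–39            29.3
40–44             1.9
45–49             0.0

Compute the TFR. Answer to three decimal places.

Sum of ASFRs = 13.2 + 90.2 + 220.6 + 153.6 + 29.3 + 1.9 + 0.0 = 508.8
TFR = 5 × 508.8 / 1000 = 2.544

2.544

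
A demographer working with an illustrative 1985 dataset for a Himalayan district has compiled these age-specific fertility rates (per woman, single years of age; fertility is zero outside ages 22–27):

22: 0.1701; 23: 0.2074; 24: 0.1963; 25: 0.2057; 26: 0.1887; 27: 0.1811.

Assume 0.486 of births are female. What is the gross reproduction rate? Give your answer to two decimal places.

0.56

Proportion female at birth = 0.486.
Sum of ASFRs = 0.1701 + 0.2074 + 0.1963 + 0.2057 + 0.1887 + 0.1811 = 1.1493
TFR = 1.1493
GRR = 0.486 × 1.1493 = 0.55856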